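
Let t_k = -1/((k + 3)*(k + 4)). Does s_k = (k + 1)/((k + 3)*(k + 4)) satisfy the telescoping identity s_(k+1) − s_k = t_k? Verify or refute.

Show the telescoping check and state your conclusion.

Invalid: residual 6/(k**3 + 12*k**2 + 47*k + 60) ≠ 0.

s_(k+1) = (k + 2)/((k + 4)*(k + 5))
s_(k+1) − s_k = (1 - k)/(k**3 + 12*k**2 + 47*k + 60)
(s_(k+1) − s_k) − t_k = 6/(k**3 + 12*k**2 + 47*k + 60)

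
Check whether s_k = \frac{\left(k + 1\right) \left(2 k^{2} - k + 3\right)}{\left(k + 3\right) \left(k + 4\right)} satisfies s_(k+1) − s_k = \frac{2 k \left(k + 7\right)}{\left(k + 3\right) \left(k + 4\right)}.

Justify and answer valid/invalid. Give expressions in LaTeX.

Invalid: residual \frac{9 \left(1 - 5 k\right)}{k^{3} + 12 k^{2} + 47 k + 60} ≠ 0.

s_(k+1) = (k + 2)*(-k + 2*(k + 1)**2 + 2)/((k + 4)*(k + 5))
s_(k+1) − s_k = (2*k**3 + 24*k**2 + 25*k + 9)/(k**3 + 12*k**2 + 47*k + 60)
(s_(k+1) − s_k) − t_k = 9*(1 - 5*k)/(k**3 + 12*k**2 + 47*k + 60)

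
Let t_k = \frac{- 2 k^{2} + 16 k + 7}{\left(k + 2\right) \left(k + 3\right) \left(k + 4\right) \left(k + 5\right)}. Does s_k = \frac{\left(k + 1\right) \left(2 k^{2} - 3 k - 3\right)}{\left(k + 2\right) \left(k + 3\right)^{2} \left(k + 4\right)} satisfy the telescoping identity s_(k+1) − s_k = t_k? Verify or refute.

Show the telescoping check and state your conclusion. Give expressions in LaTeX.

Invalid: residual \frac{2 \left(4 k^{3} - 3 k^{2} - 73 k - 36\right)}{k^{6} + 21 k^{5} + 181 k^{4} + 819 k^{3} + 2050 k^{2} + 2688 k + 1440} ≠ 0.

s_(k+1) = -(k + 2)*(3*k - 2*(k + 1)**2 + 6)/((k + 3)*(k + 4)**2*(k + 5))
s_(k+1) − s_k = (-2*k**4 + 10*k**3 + 89*k**2 + 95*k + 12)/(k**6 + 21*k**5 + 181*k**4 + 819*k**3 + 2050*k**2 + 2688*k + 1440)
(s_(k+1) − s_k) − t_k = 2*(4*k**3 - 3*k**2 - 73*k - 36)/(k**6 + 21*k**5 + 181*k**4 + 819*k**3 + 2050*k**2 + 2688*k + 1440)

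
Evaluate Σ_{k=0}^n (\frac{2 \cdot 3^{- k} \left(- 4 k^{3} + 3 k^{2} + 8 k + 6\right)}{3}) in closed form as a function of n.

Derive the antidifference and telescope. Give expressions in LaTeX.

S(n) = \frac{3^{- n} \left(6 \cdot 3^{n} + 4 n^{3} + 15 n^{2} + 19 n + 6\right)}{3}

t_(k+1)/t_k = (4*k**3 + 9*k**2 - 2*k - 13)/(3*(4*k**3 - 3*k**2 - 8*k - 6)).
Gosper form: A/B · C(k+1)/C(k) with A=1/3, B=1, C=k**3 - 3*k**2/4 - 2*k - 3/2.
f must satisfy (1/3)·f(k+1) − (1)·f(k) = k**3 - 3*k**2/4 - 2*k - 3/2.
deg f ≤ 3 (via 0,0,3).
Coefficient equations give f(k) = -3*(4*k**3 + 3*k**2 + k - 2)/8.
Certificate R = B(k−1)f/C = -3*(4*k**3 + 3*k**2 + k - 2)/(2*(4*k**3 - 3*k**2 - 8*k - 6)) gives s_k = (4*k**3 + 3*k**2 + k - 2)/3**k.
Check: Δs_k = 2*(-4*k**3 + 3*k**2 + 8*k + 6)/(3*3**k). ✓
Evaluate: s_(n+1) = 3**(-n - 1)*(4*n**3 + 15*n**2 + 19*n + 6); subtract s_(0) = -2 ⇒ S(n) = (6*3**n + 4*n**3 + 15*n**2 + 19*n + 6)/(3*3**n).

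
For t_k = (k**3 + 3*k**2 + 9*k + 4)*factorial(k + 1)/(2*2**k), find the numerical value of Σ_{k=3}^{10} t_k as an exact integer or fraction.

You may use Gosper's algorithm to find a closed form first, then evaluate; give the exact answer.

Σ = 63149535/2

Compute t_(k+1)/t_k: get (k**4 + 8*k**3 + 30*k**2 + 53*k + 34)/(2*(k**3 + 3*k**2 + 9*k + 4)).
Factor: A=k/2 + 1; B=1; C=k**3 + 3*k**2 + 9*k + 4.
f must satisfy (k/2 + 1)·f(k+1) − (1)·f(k) = k**3 + 3*k**2 + 9*k + 4.
Degrees (1,0,3) ⇒ d ≤ 2.
Solving with deg f ≤ 2: f(k) = 2*(k**2 + k + 3).
So s_k = (B(k−1)f/C)·t_k = (2*(k**2 + k + 3)/(k**3 + 3*k**2 + 9*k + 4))·t_k = (k**2 + k + 3)*factorial(k + 1)/2**k.
Check: Δs_k = (k**3 + 3*k**2 + 9*k + 4)*factorial(k + 1)/(2*2**k). ✓
Σ_(k=3)^(10) t_k = s_(11) − s_(3) = 63149625/2 − (45) = 63149535/2.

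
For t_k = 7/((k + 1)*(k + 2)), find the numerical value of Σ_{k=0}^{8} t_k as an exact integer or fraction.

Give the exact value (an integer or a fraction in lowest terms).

Σ = 63/10

Compute t_(k+1)/t_k: get (k + 1)/(k + 3).
Factor: A=k + 1; B=k + 3; C=1.
Solve (k + 1)·f(k+1) − (k + 2)·f(k) = 1.
Bound: deg f ≤ 1.
A polynomial solution: f(k) = k.
So s_k = (B(k−1)f/C)·t_k = (k*(k + 2))·t_k = 7*k/(k + 1).
Δs = 7/(k**2 + 3*k + 2), as required.
Telescoping: Σ = s_(9) − s_(0) = 63/10 − (0) = 63/10.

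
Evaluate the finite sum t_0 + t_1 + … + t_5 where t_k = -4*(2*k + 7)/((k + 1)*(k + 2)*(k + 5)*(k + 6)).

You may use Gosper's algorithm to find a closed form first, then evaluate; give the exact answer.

Σ = -288/385

Step 1: r(k) = (k + 1)*(k + 5)*(2*k + 9)/((k + 3)*(k + 7)*(2*k + 7)).
Normal form (A,B,C) = (k + 1, k + 7, k**3 + 21*k**2/2 + 73*k/2 + 42).
f must satisfy (k + 1)·f(k+1) − (k + 6)·f(k) = k**3 + 21*k**2/2 + 73*k/2 + 42.
d = 5 from the (1,1,3) case.
Match coefficients ⇒ f(k) = k*(k + 2)*(k + 3)*(k + 4)*(k + 6)/10.
Get s_k = R·t_k = 4*k*(-k - 6)/(5*(k**2 + 6*k + 5)) with R(k) = B(k−1)f(k)/C(k) = k*(k + 2)*(k + 6)**2/(5*(2*k + 7)).
Verify: 4*(-2*k - 7)/(k**4 + 14*k**3 + 65*k**2 + 112*k + 60) matches t_k.
Sum = s_(6) − s_(0); s_(6) = -288/385, s_(0) = 0 ⇒ -288/385.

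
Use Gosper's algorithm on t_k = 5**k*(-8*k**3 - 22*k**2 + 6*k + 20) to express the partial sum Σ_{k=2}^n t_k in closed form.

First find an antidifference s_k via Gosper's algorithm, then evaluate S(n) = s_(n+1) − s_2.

r(k) = 5*(4*k**3 + 23*k**2 + 31*k + 2)/(4*k**3 + 11*k**2 - 3*k - 10) after simplifying.
So A=5 and B=1, with C=k**3 + 11*k**2/4 - 3*k/4 - 5/2.
Set up (5)·f(k+1) − (1)·f(k) − (k**3 + 11*k**2/4 - 3*k/4 - 5/2) = 0.
Degrees (0,0,3) ⇒ d ≤ 3.
Match coefficients ⇒ f(k) = k*(k - 2)*(k + 1)/4.
So s_k = (B(k−1)f/C)·t_k = (k*(k - 2)/(4*k**2 + 7*k - 10))·t_k = 2*5**k*k*(-k**2 + k + 2).
Check: Δs_k = 5**k*(-8*k**3 - 22*k**2 + 6*k + 20). ✓
Evaluate: s_(n+1) = 10*5**n*(-n**3 - 2*n**2 + n + 2); subtract s_(2) = 0 ⇒ S(n) = 10*5**n*(-n**3 - 2*n**2 + n + 2).

S(n) = 10*5**n*(-n**3 - 2*n**2 + n + 2)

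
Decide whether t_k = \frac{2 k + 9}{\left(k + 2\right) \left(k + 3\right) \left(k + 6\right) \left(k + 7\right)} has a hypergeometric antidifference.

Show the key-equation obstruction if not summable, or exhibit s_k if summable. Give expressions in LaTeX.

The ratio is (k + 2)*(k + 6)*(2*k + 11)/((k + 4)*(k + 8)*(2*k + 9)).
Factor: A=k + 2; B=k + 8; C=k**3 + 27*k**2/2 + 121*k/2 + 90.
Need (k + 2)·f(k+1) − (k + 7)·f(k) = k**3 + 27*k**2/2 + 121*k/2 + 90.
d = 5 from the (1,1,3) case.
Match coefficients ⇒ f(k) = k*(k + 3)*(k + 4)*(k + 5)*(k + 8)/24.
Certificate R = B(k−1)f/C = k*(k + 3)*(k + 7)*(k + 8)/(12*(2*k + 9)) gives s_k = k*(k + 8)/(12*(k**2 + 8*k + 12)).
Check: Δs_k = (2*k + 9)/(k**4 + 18*k**3 + 113*k**2 + 288*k + 252). ✓

Yes. s_k = \frac{k \left(k + 8\right)}{12 \left(k^{2} + 8 k + 12\right)}.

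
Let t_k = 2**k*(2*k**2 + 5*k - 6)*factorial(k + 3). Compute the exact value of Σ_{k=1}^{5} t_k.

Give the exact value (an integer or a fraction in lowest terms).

t_(k+1)/t_k = 2*(2*k**3 + 17*k**2 + 37*k + 4)/(2*k**2 + 5*k - 6).
Take A(k)=2*k + 8, B(k)=1, C(k)=k**2 + 5*k/2 - 3.
Need (2*k + 8)·f(k+1) − (1)·f(k) = k**2 + 5*k/2 - 3.
deg f ≤ 1 (via 1,0,2).
A polynomial solution: f(k) = (k - 2)/2.
Then R = B(k−1)f/C = (k - 2)/(2*k**2 + 5*k - 6), so s_k = R(k)·t_k = 2**k*(k - 2)*factorial(k + 3).
Δs = 2**k*(2*k**2 + 5*k - 6)*factorial(k + 3), as required.
Evaluate s at k=6 and k=1: 92897280 and -48; difference 92897328.

Σ = 92897328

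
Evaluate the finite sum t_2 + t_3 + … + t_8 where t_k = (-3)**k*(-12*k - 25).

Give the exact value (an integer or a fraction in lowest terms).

The ratio is 3*(-12*k - 37)/(12*k + 25).
Gosper form: A/B · C(k+1)/C(k) with A=-3, B=1, C=k + 25/12.
Set up (-3)·f(k+1) − (1)·f(k) − (k + 25/12) = 0.
Degrees (0,0,1) ⇒ d ≤ 1.
Coefficient equations give f(k) = -(3*k + 4)/12.
Then R = B(k−1)f/C = -(3*k + 4)/(12*k + 25), so s_k = R(k)·t_k = (-3)**k*(3*k + 4).
Δs = (-3)**k*(-12*k - 25), as required.
Telescoping: Σ = s_(9) − s_(2) = -610173 − (90) = -610263.

Σ = -610263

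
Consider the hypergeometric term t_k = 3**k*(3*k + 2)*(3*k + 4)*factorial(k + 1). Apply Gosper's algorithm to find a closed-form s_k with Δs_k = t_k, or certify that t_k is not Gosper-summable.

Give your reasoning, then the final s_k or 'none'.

Step 1: r(k) = 3*(k + 2)*(3*k + 5)*(3*k + 7)/((3*k + 2)*(3*k + 4)).
Factor: A=3*k + 6; B=1; C=k**2 + 2*k + 8/9.
Solve (3*k + 6)·f(k+1) − (1)·f(k) = k**2 + 2*k + 8/9.
Bound: deg f ≤ 1.
A polynomial solution: f(k) = (3*k - 2)/9.
Certificate R = B(k−1)f/C = (3*k - 2)/((3*k + 2)*(3*k + 4)) gives s_k = 3**k*(3*k - 2)*factorial(k + 1).
Δs = 3**k*(3*k + 2)*(3*k + 4)*factorial(k + 1), as required.

s_k = 3**k*(3*k - 2)*factorial(k + 1)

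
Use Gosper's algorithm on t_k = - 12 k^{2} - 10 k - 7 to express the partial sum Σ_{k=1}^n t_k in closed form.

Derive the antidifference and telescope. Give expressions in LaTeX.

Step 1: r(k) = (12*k**2 + 34*k + 29)/(12*k**2 + 10*k + 7).
Normal form (A,B,C) = (1, 1, k**2 + 5*k/6 + 7/12).
Key eq: (1)·f(k+1) = (1)·f(k) + (k**2 + 5*k/6 + 7/12).
From deg A=0, deg B=0, deg C=2: d=3.
Solving with deg f ≤ 3: f(k) = k*(4*k**2 - k + 4)/12.
Get s_k = R·t_k = k*(-4*k**2 + k - 4) with R(k) = B(k−1)f(k)/C(k) = k*(4*k**2 - k + 4)/(12*k**2 + 10*k + 7).
Δs = -12*k**2 - 10*k - 7, as required.
s_(n+1) = -4*n**3 - 11*n**2 - 14*n - 7 and s_(1) = -7, so S(n) = n*(-4*n**2 - 11*n - 14).

S(n) = n \left(- 4 n^{2} - 11 n - 14\right)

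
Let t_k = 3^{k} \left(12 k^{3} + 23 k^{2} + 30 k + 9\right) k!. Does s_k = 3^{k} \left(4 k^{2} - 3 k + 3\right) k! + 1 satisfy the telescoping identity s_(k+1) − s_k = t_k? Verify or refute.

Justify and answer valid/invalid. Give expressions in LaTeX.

valid; difference matches t_k

s_(k+1) = -3**(k + 1)*(3*k - 4*(k + 1)**2)*factorial(k + 1) + 1
s_(k+1) − s_k = 3**k*(12*k**3 + 23*k**2 + 30*k + 9)*factorial(k)
(s_(k+1) − s_k) − t_k = 0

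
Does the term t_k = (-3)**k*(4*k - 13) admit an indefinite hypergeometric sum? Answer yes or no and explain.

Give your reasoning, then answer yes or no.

Yes. s_k = (-3)**k*(4 - k).

r(k) = 3*(9 - 4*k)/(4*k - 13) after simplifying.
Gosper form: A/B · C(k+1)/C(k) with A=-3, B=1, C=k - 13/4.
Key eq: (-3)·f(k+1) = (1)·f(k) + (k - 13/4).
d = 1 from the (0,0,1) case.
Solve for f: f(k) = -(k - 4)/4 (degree 1 ≤ 1).
Certificate R = B(k−1)f/C = -(k - 4)/(4*k - 13) gives s_k = (-3)**k*(4 - k).
Δs = (-3)**k*(4*k - 13), as required.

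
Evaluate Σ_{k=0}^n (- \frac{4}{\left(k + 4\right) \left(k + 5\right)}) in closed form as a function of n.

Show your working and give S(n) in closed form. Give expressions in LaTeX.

t_(k+1)/t_k = (k + 4)/(k + 6).
Take A(k)=k + 4, B(k)=k + 6, C(k)=1.
f must satisfy (k + 4)·f(k+1) − (k + 5)·f(k) = 1.
Degrees (1,1,0) ⇒ d ≤ 1.
A polynomial solution: f(k) = k/4.
Then R = B(k−1)f/C = k*(k + 5)/4, so s_k = R(k)·t_k = -k/(k + 4).
Check: Δs_k = -4/(k**2 + 9*k + 20). ✓
Σ_(k=0)^n t_k = s_(n+1) − s_(0) = ((-n - 1)/(n + 5)) − (0), i.e. (-n - 1)/(n + 5).

S(n) = \frac{- n - 1}{n + 5}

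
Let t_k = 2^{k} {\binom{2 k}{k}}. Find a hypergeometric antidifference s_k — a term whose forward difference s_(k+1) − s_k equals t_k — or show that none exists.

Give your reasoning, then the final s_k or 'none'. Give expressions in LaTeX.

t_(k+1)/t_k = 4*(2*k + 1)/(k + 1).
Factor: A=8*k + 4; B=k + 1; C=1.
Set up (8*k + 4)·f(k+1) − (k)·f(k) − (1) = 0.
Bound: deg f ≤ -1.
deg f ≤ -1 is impossible — no certificate.

none — t_k is not Gosper-summable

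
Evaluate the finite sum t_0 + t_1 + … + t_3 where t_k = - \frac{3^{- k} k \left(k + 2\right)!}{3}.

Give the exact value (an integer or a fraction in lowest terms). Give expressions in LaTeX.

Step 1: r(k) = (k + 1)*(k + 3)/(3*k).
A = k/3 + 1, B = 1, C = k.
Solve (k/3 + 1)·f(k+1) − (1)·f(k) = k.
Bound: deg f ≤ 0.
Solve for f: f(k) = 3 (degree 0 ≤ 0).
Get s_k = R·t_k = -factorial(k + 2)/3**k with R(k) = B(k−1)f(k)/C(k) = 3/k.
s_(k+1) − s_k = -k*factorial(k + 2)/(3*3**k) = t_k.
Σ_(k=0)^(3) t_k = s_(4) − s_(0) = -80/9 − (-2) = -62/9.

Σ = -62/9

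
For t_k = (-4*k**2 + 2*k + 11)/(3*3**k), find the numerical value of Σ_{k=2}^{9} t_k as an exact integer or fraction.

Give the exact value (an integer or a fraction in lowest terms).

Step 1: r(k) = (4*k**2 + 6*k - 9)/(3*(4*k**2 - 2*k - 11)).
Factor: A=1/3; B=1; C=k**2 - k/2 - 11/4.
Key eq: (1/3)·f(k+1) = (1)·f(k) + (k**2 - k/2 - 11/4).
Degrees (0,0,2) ⇒ d ≤ 2.
Coefficient equations give f(k) = -3*(2*k**2 + k - 4)/4.
Certificate R = B(k−1)f/C = -3*(2*k**2 + k - 4)/(4*k**2 - 2*k - 11) gives s_k = (2*k**2 + k - 4)/3**k.
Δs = (-4*k**2 + 2*k + 11)/(3*3**k), as required.
Telescoping: Σ = s_(10) − s_(2) = 206/59049 − (2/3) = -39160/59049.

Σ = -39160/59049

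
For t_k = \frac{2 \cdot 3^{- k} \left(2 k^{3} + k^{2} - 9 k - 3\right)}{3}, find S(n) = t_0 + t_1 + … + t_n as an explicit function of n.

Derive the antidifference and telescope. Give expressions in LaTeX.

Ratio r(k) = (2*k**3 + 7*k**2 - k - 9)/(3*(2*k**3 + k**2 - 9*k - 3)).
Take A(k)=1/3, B(k)=1, C(k)=k**3 + k**2/2 - 9*k/2 - 3/2.
Set up (1/3)·f(k+1) − (1)·f(k) − (k**3 + k**2/2 - 9*k/2 - 3/2) = 0.
Bound: deg f ≤ 3.
Solve for f: f(k) = -3*(2*k**3 + 4*k**2 - 2*k - 1)/4 (degree 3 ≤ 3).
Then R = B(k−1)f/C = -3*(2*k**3 + 4*k**2 - 2*k - 1)/(2*(2*k**3 + k**2 - 9*k - 3)), so s_k = R(k)·t_k = (-2*k**3 - 4*k**2 + 2*k + 1)/3**k.
Δs = 2*(2*k**3 + k**2 - 9*k - 3)/(3*3**k), as required.
Telescope: S(n) = s_(n+1) − s_(0) = 3**(-n - 1)*(-2*n**3 - 10*n**2 - 12*n - 3) − (1) = 3**(-n - 1)*(-3**(n + 1) - 2*n**3 - 10*n**2 - 12*n - 3).

S(n) = 3^{- n - 1} \left(- 3^{n + 1} - 2 n^{3} - 10 n^{2} - 12 n - 3\right)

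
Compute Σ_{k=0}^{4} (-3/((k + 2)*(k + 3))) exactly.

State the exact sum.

Σ = -15/14

The ratio is (k + 2)/(k + 4).
Factor: A=k + 2; B=k + 4; C=1.
Solve (k + 2)·f(k+1) − (k + 3)·f(k) = 1.
deg f ≤ 1 (via 1,1,0).
Solving with deg f ≤ 1: f(k) = k/2.
Get s_k = R·t_k = -3*k/(2*k + 4) with R(k) = B(k−1)f(k)/C(k) = k*(k + 3)/2.
Δs = -3/(k**2 + 5*k + 6), as required.
Sum = s_(5) − s_(0); s_(5) = -15/14, s_(0) = 0 ⇒ -15/14.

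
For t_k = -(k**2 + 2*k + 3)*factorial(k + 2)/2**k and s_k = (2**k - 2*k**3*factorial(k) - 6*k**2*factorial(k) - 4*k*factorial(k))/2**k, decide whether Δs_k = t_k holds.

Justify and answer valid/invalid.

s_(k+1) = (2**k - k**4*factorial(k) - 7*k**3*factorial(k) - 17*k**2*factorial(k) - 17*k*factorial(k) - 6*factorial(k))/2**k
s_(k+1) − s_k = -(k**2 + 2*k + 3)*factorial(k + 2)/2**k
(s_(k+1) − s_k) − t_k = 0

valid; difference matches t_k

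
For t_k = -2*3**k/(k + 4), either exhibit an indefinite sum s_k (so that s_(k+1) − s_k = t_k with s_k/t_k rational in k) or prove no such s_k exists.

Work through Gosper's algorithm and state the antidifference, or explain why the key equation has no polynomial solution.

Compute t_(k+1)/t_k: get 3*(k + 4)/(k + 5).
Factor: A=3*k + 12; B=k + 5; C=1.
Need (3*k + 12)·f(k+1) − (k + 4)·f(k) = 1.
Bound: deg f ≤ -1.
deg f ≤ -1 is impossible — no certificate.

none — t_k is not Gosper-summable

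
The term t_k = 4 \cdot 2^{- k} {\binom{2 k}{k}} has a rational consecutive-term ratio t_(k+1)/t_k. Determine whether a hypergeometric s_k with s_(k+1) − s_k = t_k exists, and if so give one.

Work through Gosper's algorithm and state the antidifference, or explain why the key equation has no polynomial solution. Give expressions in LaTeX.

Ratio r(k) = (2*k + 1)/(k + 1).
Factor: A=2*k + 1; B=k + 1; C=1.
Solve (2*k + 1)·f(k+1) − (k)·f(k) = 1.
From deg A=1, deg B=1, deg C=0: d=-1.
deg f ≤ -1 is impossible — no certificate.

no hypergeometric antidifference exists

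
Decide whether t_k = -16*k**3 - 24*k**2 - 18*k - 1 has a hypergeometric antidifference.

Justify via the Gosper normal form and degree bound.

r(k) = (16*k**3 + 72*k**2 + 114*k + 59)/(16*k**3 + 24*k**2 + 18*k + 1) after simplifying.
Factor: A=1; B=1; C=k**3 + 3*k**2/2 + 9*k/8 + 1/16.
Set up (1)·f(k+1) − (1)·f(k) − (k**3 + 3*k**2/2 + 9*k/8 + 1/16) = 0.
d = 4 from the (0,0,3) case.
Match coefficients ⇒ f(k) = k*(4*k**3 + k - 4)/16.
So s_k = (B(k−1)f/C)·t_k = (k*(4*k**3 + k - 4)/(16*k**3 + 24*k**2 + 18*k + 1))·t_k = k*(-4*k**3 - k + 4).
Δs = -16*k**3 - 24*k**2 - 18*k - 1, as required.

Yes. s_k = k*(-4*k**3 - k + 4).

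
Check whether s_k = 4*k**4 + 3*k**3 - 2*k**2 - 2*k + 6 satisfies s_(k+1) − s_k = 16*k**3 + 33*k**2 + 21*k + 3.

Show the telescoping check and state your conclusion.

valid; difference matches t_k

s_(k+1) = 4*k**4 + 19*k**3 + 31*k**2 + 19*k + 9
s_(k+1) − s_k = 16*k**3 + 33*k**2 + 21*k + 3
(s_(k+1) − s_k) − t_k = 0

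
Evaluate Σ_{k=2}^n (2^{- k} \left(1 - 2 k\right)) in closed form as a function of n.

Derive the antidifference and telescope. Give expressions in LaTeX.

r(k) = (2*k + 1)/(2*(2*k - 1)) after simplifying.
A = 1/2, B = 1, C = k - 1/2.
Set up (1/2)·f(k+1) − (1)·f(k) − (k - 1/2) = 0.
d = 1 from the (0,0,1) case.
Solve for f: f(k) = -2*k - 1 (degree 1 ≤ 1).
Get s_k = R·t_k = 2*(2*k + 1)/2**k with R(k) = B(k−1)f(k)/C(k) = -2*(2*k + 1)/(2*k - 1).
Check: Δs_k = (1 - 2*k)/2**k. ✓
s_(n+1) = (2*n + 3)/2**n and s_(2) = 5/2, so S(n) = 2**(-n - 1)*(-5*2**n + 4*n + 6).

S(n) = 2^{- n - 1} \left(- 5 \cdot 2^{n} + 4 n + 6\right)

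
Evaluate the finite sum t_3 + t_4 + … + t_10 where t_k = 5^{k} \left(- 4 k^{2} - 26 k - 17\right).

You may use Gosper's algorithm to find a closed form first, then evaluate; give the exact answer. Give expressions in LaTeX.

Σ = -7958982000

t_(k+1)/t_k = 5*(4*k**2 + 34*k + 47)/(4*k**2 + 26*k + 17).
Take A(k)=5, B(k)=1, C(k)=k**2 + 13*k/2 + 17/4.
Need (5)·f(k+1) − (1)·f(k) = k**2 + 13*k/2 + 17/4.
Degrees (0,0,2) ⇒ d ≤ 2.
Coefficient equations give f(k) = (k**2 + 4*k - 2)/4.
Certificate R = B(k−1)f/C = (k**2 + 4*k - 2)/(4*k**2 + 26*k + 17) gives s_k = 5**k*(-k**2 - 4*k + 2).
s_(k+1) − s_k = 5**k*(-4*k**2 - 26*k - 17) = t_k.
Telescoping: Σ = s_(11) − s_(3) = -7958984375 − (-2375) = -7958982000.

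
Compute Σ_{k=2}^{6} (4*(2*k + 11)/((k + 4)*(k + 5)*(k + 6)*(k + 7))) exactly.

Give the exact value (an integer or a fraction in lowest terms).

Σ = 95/1716

The ratio is (k + 4)*(2*k + 13)/((k + 8)*(2*k + 11)).
So A=k + 4 and B=k + 8, with C=k + 11/2.
f must satisfy (k + 4)·f(k+1) − (k + 7)·f(k) = k + 11/2.
Degrees (1,1,1) ⇒ d ≤ 3.
Coefficient equations give f(k) = k*(k + 5)*(k + 10)/48.
R(k) = B(k−1)·f(k)/C(k) = k*(k + 5)*(k + 7)*(k + 10)/(24*(2*k + 11)); s_k = R·t_k = k*(k + 10)/(6*(k**2 + 10*k + 24)).
Check: Δs_k = 4*(2*k + 11)/(k**4 + 22*k**3 + 179*k**2 + 638*k + 840). ✓
Evaluate s at k=7 and k=2: 119/858 and 1/12; difference 95/1716.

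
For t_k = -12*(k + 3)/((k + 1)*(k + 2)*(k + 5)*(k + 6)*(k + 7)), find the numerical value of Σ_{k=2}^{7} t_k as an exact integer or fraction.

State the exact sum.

Ratio r(k) = (k + 1)*(k + 4)*(k + 5)/((k + 3)**2*(k + 8)).
Gosper form: A/B · C(k+1)/C(k) with A=k + 1, B=k + 8, C=k**3 + 10*k**2 + 33*k + 36.
f must satisfy (k + 1)·f(k+1) − (k + 7)·f(k) = k**3 + 10*k**2 + 33*k + 36.
From deg A=1, deg B=1, deg C=3: d=6.
Match coefficients ⇒ f(k) = k*(k + 2)*(k + 3)*(k + 4)*(k**2 + 12*k + 41)/90.
Certificate R = B(k−1)f/C = k*(k + 2)*(k + 7)*(k**2 + 12*k + 41)/(90*(k + 3)) gives s_k = 2*k*(-k**2 - 12*k - 41)/(15*(k**3 + 12*k**2 + 41*k + 30)).
s_(k+1) − s_k = 12*(-k - 3)/(k**5 + 21*k**4 + 163*k**3 + 567*k**2 + 844*k + 420) = t_k.
Telescoping: Σ = s_(8) − s_(2) = -536/4095 − (-23/210) = -5/234.

Σ = -5/234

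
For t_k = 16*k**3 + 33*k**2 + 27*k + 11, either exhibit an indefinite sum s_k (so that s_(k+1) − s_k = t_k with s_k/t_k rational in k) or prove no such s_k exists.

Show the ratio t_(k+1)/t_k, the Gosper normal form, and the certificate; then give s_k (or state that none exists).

s_k = k*(4*k**3 + 3*k**2 + k + 3)

The ratio is (16*k**3 + 81*k**2 + 141*k + 87)/(16*k**3 + 33*k**2 + 27*k + 11).
Gosper form: A/B · C(k+1)/C(k) with A=1, B=1, C=k**3 + 33*k**2/16 + 27*k/16 + 11/16.
Set up (1)·f(k+1) − (1)·f(k) − (k**3 + 33*k**2/16 + 27*k/16 + 11/16) = 0.
d = 4 from the (0,0,3) case.
Match coefficients ⇒ f(k) = k*(4*k**3 + 3*k**2 + k + 3)/16.
Certificate R = B(k−1)f/C = k*(4*k**3 + 3*k**2 + k + 3)/(16*k**3 + 33*k**2 + 27*k + 11) gives s_k = k*(4*k**3 + 3*k**2 + k + 3).
Δs = 16*k**3 + 33*k**2 + 27*k + 11, as required.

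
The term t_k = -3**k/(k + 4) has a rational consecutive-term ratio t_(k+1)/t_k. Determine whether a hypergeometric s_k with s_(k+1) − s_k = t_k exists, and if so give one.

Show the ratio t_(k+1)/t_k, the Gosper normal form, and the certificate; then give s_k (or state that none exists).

none — t_k is not Gosper-summable

The ratio is 3*(k + 4)/(k + 5).
So A=3*k + 12 and B=k + 5, with C=1.
Key eq: (3*k + 12)·f(k+1) = (k + 4)·f(k) + (1).
From deg A=1, deg B=1, deg C=0: d=-1.
Negative degree bound (-1): no f exists, t_k not Gosper-summable.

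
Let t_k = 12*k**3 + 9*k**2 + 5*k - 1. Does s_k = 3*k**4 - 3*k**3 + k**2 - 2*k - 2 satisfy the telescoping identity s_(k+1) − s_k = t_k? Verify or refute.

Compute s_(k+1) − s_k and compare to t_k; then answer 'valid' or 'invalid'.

s_(k+1) = 3*k**4 + 9*k**3 + 10*k**2 + 3*k - 3
s_(k+1) − s_k = 12*k**3 + 9*k**2 + 5*k - 1
(s_(k+1) − s_k) − t_k = 0

valid (s_(k+1) − s_k reduces to t_k)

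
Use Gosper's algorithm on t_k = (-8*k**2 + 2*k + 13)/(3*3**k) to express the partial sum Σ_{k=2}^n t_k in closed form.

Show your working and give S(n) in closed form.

The ratio is (8*k**2 + 14*k - 7)/(3*(8*k**2 - 2*k - 13)).
Normal form (A,B,C) = (1/3, 1, k**2 - k/4 - 13/8).
Need (1/3)·f(k+1) − (1)·f(k) = k**2 - k/4 - 13/8.
deg f ≤ 2 (via 0,0,2).
Coefficient equations give f(k) = -3*(4*k**2 + 3*k - 3)/8.
Then R = B(k−1)f/C = -3*(4*k**2 + 3*k - 3)/(8*k**2 - 2*k - 13), so s_k = R(k)·t_k = (4*k**2 + 3*k - 3)/3**k.
Check: Δs_k = (-8*k**2 + 2*k + 13)/(3*3**k). ✓
s_(n+1) = 3**(-n - 1)*(4*n**2 + 11*n + 4) and s_(2) = 19/9, so S(n) = 3**(-n - 2)*(-19*3**n + 12*n**2 + 33*n + 12).

S(n) = 3**(-n - 2)*(-19*3**n + 12*n**2 + 33*n + 12)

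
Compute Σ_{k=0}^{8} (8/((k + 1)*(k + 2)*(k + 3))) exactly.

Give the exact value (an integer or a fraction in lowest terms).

Step 1: r(k) = (k + 1)/(k + 4).
Gosper form: A/B · C(k+1)/C(k) with A=k + 1, B=k + 4, C=1.
Set up (k + 1)·f(k+1) − (k + 3)·f(k) − (1) = 0.
deg f ≤ 2 (via 1,1,0).
A polynomial solution: f(k) = k*(k + 3)/4.
Certificate R = B(k−1)f/C = k*(k + 3)**2/4 gives s_k = 2*k*(k + 3)/((k + 1)*(k + 2)).
Check: Δs_k = 8/(k**3 + 6*k**2 + 11*k + 6). ✓
Evaluate s at k=9 and k=0: 108/55 and 0; difference 108/55.

Σ = 108/55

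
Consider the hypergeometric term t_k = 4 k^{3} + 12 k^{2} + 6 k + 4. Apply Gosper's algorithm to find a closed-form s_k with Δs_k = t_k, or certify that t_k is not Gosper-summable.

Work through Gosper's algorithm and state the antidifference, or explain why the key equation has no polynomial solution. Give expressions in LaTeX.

s_k = k \left(k^{3} + 2 k^{2} - 2 k + 3\right)

Compute t_(k+1)/t_k: get (2*k**3 + 12*k**2 + 21*k + 13)/(2*k**3 + 6*k**2 + 3*k + 2).
Normal form (A,B,C) = (1, 1, k**3 + 3*k**2 + 3*k/2 + 1).
Need (1)·f(k+1) − (1)·f(k) = k**3 + 3*k**2 + 3*k/2 + 1.
From deg A=0, deg B=0, deg C=3: d=4.
Match coefficients ⇒ f(k) = k*(k + 3)*(k**2 - k + 1)/4.
Then R = B(k−1)f/C = k*(k + 3)*(k**2 - k + 1)/(2*(2*k**3 + 6*k**2 + 3*k + 2)), so s_k = R(k)·t_k = k*(k**3 + 2*k**2 - 2*k + 3).
Check: Δs_k = 4*k**3 + 12*k**2 + 6*k + 4. ✓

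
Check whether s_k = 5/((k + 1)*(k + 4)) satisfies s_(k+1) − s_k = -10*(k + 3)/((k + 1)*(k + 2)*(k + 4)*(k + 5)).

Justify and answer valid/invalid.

Valid: the claim telescopes to t_k.

s_(k+1) = 5/((k + 2)*(k + 5))
s_(k+1) − s_k = 10*(-k - 3)/(k**4 + 12*k**3 + 49*k**2 + 78*k + 40)
(s_(k+1) − s_k) − t_k = 0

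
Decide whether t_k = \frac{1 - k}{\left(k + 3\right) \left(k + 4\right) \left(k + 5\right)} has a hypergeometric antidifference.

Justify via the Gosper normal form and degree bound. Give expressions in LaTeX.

Yes. s_k = \frac{k \left(5 - k\right)}{12 \left(k + 3\right) \left(k + 4\right)}.

Step 1: r(k) = k*(k + 3)/((k - 1)*(k + 6)).
A = k + 3, B = k + 6, C = k - 1.
f must satisfy (k + 3)·f(k+1) − (k + 5)·f(k) = k - 1.
d = 2 from the (1,1,1) case.
A polynomial solution: f(k) = k*(k - 5)/12.
Certificate R = B(k−1)f/C = k*(k - 5)*(k + 5)/(12*(k - 1)) gives s_k = k*(5 - k)/(12*(k + 3)*(k + 4)).
s_(k+1) − s_k = (1 - k)/(k**3 + 12*k**2 + 47*k + 60) = t_k.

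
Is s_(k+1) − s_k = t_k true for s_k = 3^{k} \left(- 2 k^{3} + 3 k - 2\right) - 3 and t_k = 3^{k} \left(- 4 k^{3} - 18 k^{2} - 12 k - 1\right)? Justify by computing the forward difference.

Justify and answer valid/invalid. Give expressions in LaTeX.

Valid — Δs_k = t_k.

s_(k+1) = 3*3**k*(3*k - 2*(k + 1)**3 + 1) - 3
s_(k+1) − s_k = 3**k*(2*k**3 + 6*k - 6*(k + 1)**3 + 5)
(s_(k+1) − s_k) − t_k = 0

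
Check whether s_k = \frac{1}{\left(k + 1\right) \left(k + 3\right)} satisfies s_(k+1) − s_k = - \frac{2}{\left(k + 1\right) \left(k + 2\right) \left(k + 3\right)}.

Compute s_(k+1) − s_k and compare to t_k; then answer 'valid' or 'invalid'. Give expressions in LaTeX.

s_(k+1) = 1/((k + 2)*(k + 4))
s_(k+1) − s_k = (-2*k - 5)/(k**4 + 10*k**3 + 35*k**2 + 50*k + 24)
(s_(k+1) − s_k) − t_k = 3/(k**4 + 10*k**3 + 35*k**2 + 50*k + 24)

Invalid: residual \frac{3}{k^{4} + 10 k^{3} + 35 k^{2} + 50 k + 24} ≠ 0.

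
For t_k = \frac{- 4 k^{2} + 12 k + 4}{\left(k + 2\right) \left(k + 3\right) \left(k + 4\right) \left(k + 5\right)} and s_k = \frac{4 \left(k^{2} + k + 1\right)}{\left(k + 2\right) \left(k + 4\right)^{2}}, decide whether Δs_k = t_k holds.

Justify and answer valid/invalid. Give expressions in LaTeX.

s_(k+1) = 4*(k + (k + 1)**2 + 2)/((k + 3)*(k + 5)**2)
s_(k+1) − s_k = 4*(-k**4 - 4*k**3 + 15*k**2 + 62*k + 21)/(k**6 + 23*k**5 + 217*k**4 + 1073*k**3 + 2926*k**2 + 4160*k + 2400)
(s_(k+1) − s_k) − t_k = 4*(2*k**3 + 7*k**2 - 7*k + 1)/(k**6 + 23*k**5 + 217*k**4 + 1073*k**3 + 2926*k**2 + 4160*k + 2400)

Invalid: residual \frac{4 \left(2 k^{3} + 7 k^{2} - 7 k + 1\right)}{k^{6} + 23 k^{5} + 217 k^{4} + 1073 k^{3} + 2926 k^{2} + 4160 k + 2400} ≠ 0.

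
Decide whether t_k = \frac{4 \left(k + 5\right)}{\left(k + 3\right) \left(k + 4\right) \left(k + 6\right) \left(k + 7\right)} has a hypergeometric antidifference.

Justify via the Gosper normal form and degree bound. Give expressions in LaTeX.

Ratio r(k) = (k + 3)*(k + 6)**2/((k + 5)**2*(k + 8)).
Take A(k)=k + 3, B(k)=k + 8, C(k)=k**2 + 10*k + 25.
Set up (k + 3)·f(k+1) − (k + 7)·f(k) − (k**2 + 10*k + 25) = 0.
d = 4 from the (1,1,2) case.
Solve for f: f(k) = k*(k + 4)*(k + 5)*(k + 9)/36 (degree 4 ≤ 4).
Get s_k = R·t_k = k*(k + 9)/(9*(k**2 + 9*k + 18)) with R(k) = B(k−1)f(k)/C(k) = k*(k + 4)*(k + 7)*(k + 9)/(36*(k + 5)).
Check: Δs_k = 4*(k + 5)/(k**4 + 20*k**3 + 145*k**2 + 450*k + 504). ✓

Yes. s_k = \frac{k \left(k + 9\right)}{9 \left(k^{2} + 9 k + 18\right)}.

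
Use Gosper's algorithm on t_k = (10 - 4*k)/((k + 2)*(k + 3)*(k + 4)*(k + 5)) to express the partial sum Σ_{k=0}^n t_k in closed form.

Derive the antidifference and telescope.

Ratio r(k) = (k + 2)*(2*k - 3)/((k + 6)*(2*k - 5)).
A = k + 2, B = k + 6, C = k - 5/2.
f must satisfy (k + 2)·f(k+1) − (k + 5)·f(k) = k - 5/2.
d = 3 from the (1,1,1) case.
Solve for f: f(k) = -k*(k**2 + 9*k + 50)/48 (degree 3 ≤ 3).
R(k) = B(k−1)·f(k)/C(k) = -k*(k + 5)*(k**2 + 9*k + 50)/(24*(2*k - 5)); s_k = R·t_k = k*(k**2 + 9*k + 50)/(12*(k + 2)*(k + 3)*(k + 4)).
Verify: 2*(5 - 2*k)/(k**4 + 14*k**3 + 71*k**2 + 154*k + 120) matches t_k.
s_(n+1) = (n**3 + 12*n**2 + 71*n + 60)/(12*(n**3 + 12*n**2 + 47*n + 60)) and s_(0) = 0, so S(n) = (n**3 + 12*n**2 + 71*n + 60)/(12*(n**3 + 12*n**2 + 47*n + 60)).

S(n) = (n**3 + 12*n**2 + 71*n + 60)/(12*(n**3 + 12*n**2 + 47*n + 60))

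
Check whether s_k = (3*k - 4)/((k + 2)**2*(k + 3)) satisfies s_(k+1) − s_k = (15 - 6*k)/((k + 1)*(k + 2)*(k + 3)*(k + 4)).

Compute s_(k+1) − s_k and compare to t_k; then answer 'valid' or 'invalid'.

s_(k+1) = (3*k - 1)/((k + 3)**2*(k + 4))
s_(k+1) − s_k = 2*(22 - 3*k**2)/(k**5 + 14*k**4 + 77*k**3 + 208*k**2 + 276*k + 144)
(s_(k+1) − s_k) − t_k = (9*k**2 + 5*k - 46)/(k**6 + 15*k**5 + 91*k**4 + 285*k**3 + 484*k**2 + 420*k + 144)

Invalid: residual (9*k**2 + 5*k - 46)/(k**6 + 15*k**5 + 91*k**4 + 285*k**3 + 484*k**2 + 420*k + 144) ≠ 0.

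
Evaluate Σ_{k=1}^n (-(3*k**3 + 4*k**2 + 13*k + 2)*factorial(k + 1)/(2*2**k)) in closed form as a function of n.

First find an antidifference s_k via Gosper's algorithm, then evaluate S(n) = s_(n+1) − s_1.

S(n) = 2**(-n - 1)*(2**(n + 1) - 3*n**4*factorial(n) - 13*n**3*factorial(n) - 19*n**2*factorial(n) - 11*n*factorial(n) - 2*factorial(n))

Ratio r(k) = (3*k**4 + 19*k**3 + 56*k**2 + 82*k + 44)/(2*(3*k**3 + 4*k**2 + 13*k + 2)).
Normal form (A,B,C) = (k/2 + 1, 1, k**3 + 4*k**2/3 + 13*k/3 + 2/3).
Need (k/2 + 1)·f(k+1) − (1)·f(k) = k**3 + 4*k**2/3 + 13*k/3 + 2/3.
Degrees (1,0,3) ⇒ d ≤ 2.
A polynomial solution: f(k) = 2*k*(3*k - 2)/3.
Then R = B(k−1)f/C = 2*k*(3*k - 2)/(3*k**3 + 4*k**2 + 13*k + 2), so s_k = R(k)·t_k = -k*(3*k - 2)*factorial(k + 1)/2**k.
Δs = -(3*k**3 + 4*k**2 + 13*k + 2)*factorial(k + 1)/(2*2**k), as required.
Telescope: S(n) = s_(n+1) − s_(1) = -2**(-n - 1)*(n + 1)*(3*n + 1)*factorial(n + 2) − (-1) = 2**(-n - 1)*(2**(n + 1) - 3*n**4*factorial(n) - 13*n**3*factorial(n) - 19*n**2*factorial(n) - 11*n*factorial(n) - 2*factorial(n)).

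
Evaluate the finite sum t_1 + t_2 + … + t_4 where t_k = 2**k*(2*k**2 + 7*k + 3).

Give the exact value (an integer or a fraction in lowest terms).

t_(k+1)/t_k = 2*(2*k**2 + 11*k + 12)/(2*k**2 + 7*k + 3).
Gosper form: A/B · C(k+1)/C(k) with A=2, B=1, C=k**2 + 7*k/2 + 3/2.
Key eq: (2)·f(k+1) = (1)·f(k) + (k**2 + 7*k/2 + 3/2).
d = 2 from the (0,0,2) case.
Solving with deg f ≤ 2: f(k) = (2*k**2 - k + 1)/2.
Certificate R = B(k−1)f/C = (2*k**2 - k + 1)/((k + 3)*(2*k + 1)) gives s_k = 2**k*(2*k**2 - k + 1).
Verify: 2**k*(2*k**2 + 7*k + 3) matches t_k.
Σ_(k=1)^(4) t_k = s_(5) − s_(1) = 1472 − (4) = 1468.

Σ = 1468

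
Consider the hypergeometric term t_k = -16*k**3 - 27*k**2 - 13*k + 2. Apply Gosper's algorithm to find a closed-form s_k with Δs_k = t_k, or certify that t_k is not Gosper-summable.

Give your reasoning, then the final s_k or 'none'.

Compute t_(k+1)/t_k: get (16*k**3 + 75*k**2 + 115*k + 54)/(16*k**3 + 27*k**2 + 13*k - 2).
Gosper form: A/B · C(k+1)/C(k) with A=1, B=1, C=k**3 + 27*k**2/16 + 13*k/16 - 1/8.
Set up (1)·f(k+1) − (1)·f(k) − (k**3 + 27*k**2/16 + 13*k/16 - 1/8) = 0.
Bound: deg f ≤ 4.
A polynomial solution: f(k) = k*(4*k**3 + k**2 - 3*k - 4)/16.
R(k) = B(k−1)·f(k)/C(k) = k*(4*k**3 + k**2 - 3*k - 4)/(16*k**3 + 27*k**2 + 13*k - 2); s_k = R·t_k = k*(-4*k**3 - k**2 + 3*k + 4).
s_(k+1) − s_k = -16*k**3 - 27*k**2 - 13*k + 2 = t_k.

s_k = k*(-4*k**3 - k**2 + 3*k + 4)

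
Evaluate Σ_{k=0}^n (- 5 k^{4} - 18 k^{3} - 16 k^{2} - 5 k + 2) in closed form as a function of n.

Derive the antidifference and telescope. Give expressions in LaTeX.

r(k) = (5*k**4 + 38*k**3 + 100*k**2 + 111*k + 42)/(5*k**4 + 18*k**3 + 16*k**2 + 5*k - 2) after simplifying.
Gosper form: A/B · C(k+1)/C(k) with A=1, B=1, C=k**4 + 18*k**3/5 + 16*k**2/5 + k - 2/5.
Set up (1)·f(k+1) − (1)·f(k) − (k**4 + 18*k**3/5 + 16*k**2/5 + k - 2/5) = 0.
d = 5 from the (0,0,4) case.
Match coefficients ⇒ f(k) = k*(k**4 + 2*k**3 - 2*k**2 - k - 2)/5.
R(k) = B(k−1)·f(k)/C(k) = k*(k**4 + 2*k**3 - 2*k**2 - k - 2)/(5*k**4 + 18*k**3 + 16*k**2 + 5*k - 2); s_k = R·t_k = k*(-k**4 - 2*k**3 + 2*k**2 + k + 2).
Δs = -5*k**4 - 18*k**3 - 16*k**2 - 5*k + 2, as required.
Σ_(k=0)^n t_k = s_(n+1) − s_(0) = (-n**5 - 7*n**4 - 16*n**3 - 15*n**2 - 3*n + 2) − (0), i.e. -n**5 - 7*n**4 - 16*n**3 - 15*n**2 - 3*n + 2.

S(n) = - n^{5} - 7 n^{4} - 16 n^{3} - 15 n^{2} - 3 n + 2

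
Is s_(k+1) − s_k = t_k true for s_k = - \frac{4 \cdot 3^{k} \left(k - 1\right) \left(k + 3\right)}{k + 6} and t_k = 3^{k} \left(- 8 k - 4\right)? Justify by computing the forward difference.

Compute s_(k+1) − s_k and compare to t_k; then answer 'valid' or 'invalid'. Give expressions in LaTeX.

Invalid: residual \frac{3^{k + 1} \left(8 k^{2} + 48 k + 28\right)}{k^{2} + 13 k + 42} ≠ 0.

s_(k+1) = -12*3**k*k*(k + 4)/(k + 7)
s_(k+1) − s_k = 3**k*(-8*k**3 - 84*k**2 - 244*k - 84)/(k**2 + 13*k + 42)
(s_(k+1) − s_k) − t_k = 3**(k + 1)*(8*k**2 + 48*k + 28)/(k**2 + 13*k + 42)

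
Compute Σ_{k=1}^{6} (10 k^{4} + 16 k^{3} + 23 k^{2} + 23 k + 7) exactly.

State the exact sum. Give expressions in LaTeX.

Σ = 32424

r(k) = (10*k**4 + 56*k**3 + 131*k**2 + 157*k + 79)/(10*k**4 + 16*k**3 + 23*k**2 + 23*k + 7) after simplifying.
Gosper form: A/B · C(k+1)/C(k) with A=1, B=1, C=k**4 + 8*k**3/5 + 23*k**2/10 + 23*k/10 + 7/10.
Key eq: (1)·f(k+1) = (1)·f(k) + (k**4 + 8*k**3/5 + 23*k**2/10 + 23*k/10 + 7/10).
d = 5 from the (0,0,4) case.
Match coefficients ⇒ f(k) = k*(2*k**4 - k**3 + 3*k**2 + 4*k - 1)/10.
Then R = B(k−1)f/C = k*(2*k**4 - k**3 + 3*k**2 + 4*k - 1)/(10*k**4 + 16*k**3 + 23*k**2 + 23*k + 7), so s_k = R(k)·t_k = k*(2*k**4 - k**3 + 3*k**2 + 4*k - 1).
s_(k+1) − s_k = 10*k**4 + 16*k**3 + 23*k**2 + 23*k + 7 = t_k.
Telescoping: Σ = s_(7) − s_(1) = 32431 − (7) = 32424.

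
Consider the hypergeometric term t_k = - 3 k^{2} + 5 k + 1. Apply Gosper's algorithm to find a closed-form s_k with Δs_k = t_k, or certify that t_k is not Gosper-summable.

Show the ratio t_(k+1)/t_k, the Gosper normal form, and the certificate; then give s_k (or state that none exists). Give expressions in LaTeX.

Step 1: r(k) = (3*k**2 + k - 3)/(3*k**2 - 5*k - 1).
Factor: A=1; B=1; C=k**2 - 5*k/3 - 1/3.
f must satisfy (1)·f(k+1) − (1)·f(k) = k**2 - 5*k/3 - 1/3.
From deg A=0, deg B=0, deg C=2: d=3.
Match coefficients ⇒ f(k) = k*(k**2 - 4*k + 2)/3.
Then R = B(k−1)f/C = k*(k**2 - 4*k + 2)/(3*k**2 - 5*k - 1), so s_k = R(k)·t_k = k*(-k**2 + 4*k - 2).
s_(k+1) − s_k = -3*k**2 + 5*k + 1 = t_k.

s_k = k \left(- k^{2} + 4 k - 2\right)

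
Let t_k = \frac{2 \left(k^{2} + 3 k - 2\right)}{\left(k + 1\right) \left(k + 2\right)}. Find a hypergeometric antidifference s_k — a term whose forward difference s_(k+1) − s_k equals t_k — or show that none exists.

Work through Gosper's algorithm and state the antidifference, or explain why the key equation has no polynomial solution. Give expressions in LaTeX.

s_k = \frac{2 k \left(k - 3\right)}{k + 1}

t_(k+1)/t_k = (k + 1)*(3*k + (k + 1)**2 + 1)/((k + 3)*(k**2 + 3*k - 2)).
Normal form (A,B,C) = (k + 1, k + 3, k**2 + 3*k - 2).
Solve (k + 1)·f(k+1) − (k + 2)·f(k) = k**2 + 3*k - 2.
deg f ≤ 2 (via 1,1,2).
A polynomial solution: f(k) = k*(k - 3).
R(k) = B(k−1)·f(k)/C(k) = k*(k - 3)*(k + 2)/(k**2 + 3*k - 2); s_k = R·t_k = 2*k*(k - 3)/(k + 1).
s_(k+1) − s_k = 2*(k**2 + 3*k - 2)/(k**2 + 3*k + 2) = t_k.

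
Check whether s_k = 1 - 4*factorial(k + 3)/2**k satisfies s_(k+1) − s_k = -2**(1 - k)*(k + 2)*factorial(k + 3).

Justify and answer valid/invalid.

s_(k+1) = -4*2**(-k - 1)*factorial(k + 4) + 1
s_(k+1) − s_k = -2**(1 - k)*(k + 2)*factorial(k + 3)
(s_(k+1) − s_k) − t_k = 0

valid (s_(k+1) − s_k reduces to t_k)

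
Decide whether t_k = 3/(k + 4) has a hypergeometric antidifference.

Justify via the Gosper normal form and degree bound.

No; the coefficient equations for f are inconsistent.

Compute t_(k+1)/t_k: get (k + 4)/(k + 5).
So A=k + 4 and B=k + 5, with C=1.
Key eq: (k + 4)·f(k+1) = (k + 4)·f(k) + (1).
From deg A=1, deg B=1, deg C=0: d=0.
Generic f = c0 gives residual -1; -1 = 0 cannot hold, so t_k is not Gosper-summable.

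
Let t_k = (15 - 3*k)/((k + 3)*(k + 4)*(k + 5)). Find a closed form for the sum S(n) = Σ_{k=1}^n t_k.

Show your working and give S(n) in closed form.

S(n) = 3*n/(n**2 + 9*n + 20)

Step 1: r(k) = (k - 4)*(k + 3)/((k - 5)*(k + 6)).
So A=k + 3 and B=k + 6, with C=k - 5.
Set up (k + 3)·f(k+1) − (k + 5)·f(k) − (k - 5) = 0.
Bound: deg f ≤ 2.
A polynomial solution: f(k) = -k*(k + 19)/12.
Then R = B(k−1)f/C = -k*(k + 5)*(k + 19)/(12*(k - 5)), so s_k = R(k)·t_k = k*(k + 19)/(4*(k + 3)*(k + 4)).
Verify: 3*(5 - k)/(k**3 + 12*k**2 + 47*k + 60) matches t_k.
Σ_(k=1)^n t_k = s_(n+1) − s_(1) = ((n**2 + 21*n + 20)/(4*(n**2 + 9*n + 20))) − (1/4), i.e. 3*n/(n**2 + 9*n + 20).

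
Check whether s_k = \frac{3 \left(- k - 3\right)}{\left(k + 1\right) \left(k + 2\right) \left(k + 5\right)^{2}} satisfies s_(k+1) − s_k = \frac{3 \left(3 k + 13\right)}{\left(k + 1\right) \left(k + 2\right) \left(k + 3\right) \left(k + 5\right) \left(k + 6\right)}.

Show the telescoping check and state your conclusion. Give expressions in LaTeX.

Invalid: residual \frac{6 \left(- 4 k^{2} - 37 k - 83\right)}{k^{7} + 28 k^{6} + 324 k^{5} + 1994 k^{4} + 6983 k^{3} + 13746 k^{2} + 13860 k + 5400} ≠ 0.

s_(k+1) = 3*(-k - 4)/((k + 2)*(k + 3)*(k + 6)**2)
s_(k+1) − s_k = 3*(-(k + 1)*(k + 4)*(k + 5)**2 + (k + 3)**2*(k + 6)**2)/((k + 1)*(k + 2)*(k + 3)*(k + 5)**2*(k + 6)**2)
(s_(k+1) − s_k) − t_k = 6*(-4*k**2 - 37*k - 83)/(k**7 + 28*k**6 + 324*k**5 + 1994*k**4 + 6983*k**3 + 13746*k**2 + 13860*k + 5400)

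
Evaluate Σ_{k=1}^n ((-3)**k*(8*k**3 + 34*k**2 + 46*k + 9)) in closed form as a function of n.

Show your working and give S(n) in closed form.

Compute t_(k+1)/t_k: get 3*(-8*k**3 - 58*k**2 - 138*k - 97)/(8*k**3 + 34*k**2 + 46*k + 9).
Gosper form: A/B · C(k+1)/C(k) with A=-3, B=1, C=k**3 + 17*k**2/4 + 23*k/4 + 9/8.
Key eq: (-3)·f(k+1) = (1)·f(k) + (k**3 + 17*k**2/4 + 23*k/4 + 9/8).
From deg A=0, deg B=0, deg C=3: d=3.
Match coefficients ⇒ f(k) = -(2*k**3 + 4*k**2 + k - 3)/8.
Certificate R = B(k−1)f/C = -(2*k**3 + 4*k**2 + k - 3)/(8*k**3 + 34*k**2 + 46*k + 9) gives s_k = (-3)**k*(-2*k**3 - 4*k**2 - k + 3).
Δs = (-3)**k*(8*k**3 + 34*k**2 + 46*k + 9), as required.
Telescope: S(n) = s_(n+1) − s_(1) = 3*(-3)**n*(2*n**3 + 10*n**2 + 15*n + 4) − (12) = 6*(-3)**n*n**3 + 30*(-3)**n*n**2 + 45*(-3)**n*n + 12*(-3)**n - 12.

S(n) = 6*(-3)**n*n**3 + 30*(-3)**n*n**2 + 45*(-3)**n*n + 12*(-3)**n - 12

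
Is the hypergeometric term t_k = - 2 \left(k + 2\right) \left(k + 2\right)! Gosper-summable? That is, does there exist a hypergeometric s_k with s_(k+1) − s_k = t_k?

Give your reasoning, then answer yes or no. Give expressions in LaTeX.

t_(k+1)/t_k = (k + 3)**2/(k + 2).
So A=k + 3 and B=1, with C=k + 2.
Need (k + 3)·f(k+1) − (1)·f(k) = k + 2.
Bound: deg f ≤ 0.
Solve for f: f(k) = 1 (degree 0 ≤ 0).
So s_k = (B(k−1)f/C)·t_k = (1/(k + 2))·t_k = -2*factorial(k + 2).
s_(k+1) − s_k = -2*(k + 2)*factorial(k + 2) = t_k.

Yes. s_k = - 2 \left(k + 2\right)!.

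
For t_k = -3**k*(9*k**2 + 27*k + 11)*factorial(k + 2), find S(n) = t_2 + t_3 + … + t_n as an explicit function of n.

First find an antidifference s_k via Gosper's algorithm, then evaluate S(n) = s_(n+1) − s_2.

r(k) = 3*(9*k**3 + 72*k**2 + 182*k + 141)/(9*k**2 + 27*k + 11) after simplifying.
Take A(k)=3*k + 9, B(k)=1, C(k)=k**2 + 3*k + 11/9.
Key eq: (3*k + 9)·f(k+1) = (1)·f(k) + (k**2 + 3*k + 11/9).
deg f ≤ 1 (via 1,0,2).
Solving with deg f ≤ 1: f(k) = (3*k - 2)/9.
So s_k = (B(k−1)f/C)·t_k = ((3*k - 2)/(9*k**2 + 27*k + 11))·t_k = -3**k*(3*k - 2)*factorial(k + 2).
Verify: -3**k*(9*k**2 + 27*k + 11)*factorial(k + 2) matches t_k.
Σ_(k=2)^n t_k = s_(n+1) − s_(2) = (-3**(n + 1)*(3*n + 1)*factorial(n + 3)) − (-864), i.e. -9*3**n*n*factorial(n + 3) - 3*3**n*factorial(n + 3) + 864.

S(n) = -9*3**n*n*factorial(n + 3) - 3*3**n*factorial(n + 3) + 864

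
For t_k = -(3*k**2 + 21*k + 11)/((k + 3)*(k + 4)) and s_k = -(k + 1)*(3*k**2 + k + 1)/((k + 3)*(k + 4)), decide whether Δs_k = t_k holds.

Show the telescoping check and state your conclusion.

s_(k+1) = -(k + 2)*(k + 3*(k + 1)**2 + 2)/((k + 4)*(k + 5))
s_(k+1) − s_k = (-3*k**3 - 36*k**2 - 56*k - 25)/(k**3 + 12*k**2 + 47*k + 60)
(s_(k+1) − s_k) − t_k = 30*(2*k + 1)/(k**3 + 12*k**2 + 47*k + 60)

Invalid: residual 30*(2*k + 1)/(k**3 + 12*k**2 + 47*k + 60) ≠ 0.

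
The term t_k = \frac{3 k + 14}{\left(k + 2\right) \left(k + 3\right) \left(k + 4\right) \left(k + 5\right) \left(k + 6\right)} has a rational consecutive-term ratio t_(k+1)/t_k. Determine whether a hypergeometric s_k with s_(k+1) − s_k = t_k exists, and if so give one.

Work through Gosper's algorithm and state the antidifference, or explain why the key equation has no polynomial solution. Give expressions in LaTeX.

The ratio is (k + 2)*(3*k + 17)/((k + 7)*(3*k + 14)).
Normal form (A,B,C) = (k + 2, k + 7, k + 14/3).
Key eq: (k + 2)·f(k+1) = (k + 6)·f(k) + (k + 14/3).
d = 4 from the (1,1,1) case.
Coefficient equations give f(k) = k*(k + 4)*(k**2 + 10*k + 31)/90.
Certificate R = B(k−1)f/C = k*(k + 4)*(k + 6)*(k**2 + 10*k + 31)/(30*(3*k + 14)) gives s_k = k*(k**2 + 10*k + 31)/(30*(k**3 + 10*k**2 + 31*k + 30)).
s_(k+1) − s_k = (3*k + 14)/(k**5 + 20*k**4 + 155*k**3 + 580*k**2 + 1044*k + 720) = t_k.

s_k = \frac{k \left(k^{2} + 10 k + 31\right)}{30 \left(k^{3} + 10 k^{2} + 31 k + 30\right)}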